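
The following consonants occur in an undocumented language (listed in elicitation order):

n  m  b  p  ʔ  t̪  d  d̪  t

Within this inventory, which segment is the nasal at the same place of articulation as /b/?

/b/ is a voiced bilabial stop.
The nasal at the same place is a bilabial nasal — in this inventory, /m/.

/m/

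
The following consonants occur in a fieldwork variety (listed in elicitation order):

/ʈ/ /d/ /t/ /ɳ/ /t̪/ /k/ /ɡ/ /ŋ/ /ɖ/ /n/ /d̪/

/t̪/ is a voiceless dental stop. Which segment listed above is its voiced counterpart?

/d̪/

The voiced counterpart is a voiced dental stop — in this inventory, /d̪/.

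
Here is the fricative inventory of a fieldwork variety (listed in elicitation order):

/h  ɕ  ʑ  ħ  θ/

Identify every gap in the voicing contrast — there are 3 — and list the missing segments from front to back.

Voiceless: /θ/ (dental), /ɕ/ (alveolo-palatal), /ħ/ (pharyngeal), /h/ (glottal).
Voiced: /ʑ/ (alveolo-palatal).
Gaps, from front to back: dental lacks voiced (/ð/); pharyngeal lacks voiced (/ʕ/); glottal lacks voiced (/ɦ/).

/ð/, /ʕ/, /ɦ/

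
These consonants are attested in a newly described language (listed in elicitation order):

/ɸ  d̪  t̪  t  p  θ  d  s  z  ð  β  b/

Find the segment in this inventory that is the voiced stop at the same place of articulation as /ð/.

/d̪/

/ð/ is a voiced dental fricative.
The voiced stop at the same place is a voiced dental stop — in this inventory, /d̪/.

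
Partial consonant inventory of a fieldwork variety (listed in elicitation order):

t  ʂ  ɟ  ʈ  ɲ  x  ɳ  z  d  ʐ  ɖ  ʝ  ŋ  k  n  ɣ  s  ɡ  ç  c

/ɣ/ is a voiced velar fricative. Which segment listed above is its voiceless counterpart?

The voiceless counterpart is a voiceless velar fricative — in this inventory, /x/.

/x/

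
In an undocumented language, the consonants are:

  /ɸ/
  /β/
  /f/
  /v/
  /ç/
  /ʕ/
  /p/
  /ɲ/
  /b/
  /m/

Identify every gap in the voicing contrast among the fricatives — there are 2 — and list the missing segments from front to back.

Voiceless: /ɸ/ (bilabial), /f/ (labiodental), /ç/ (palatal).
Voiced: /β/ (bilabial), /v/ (labiodental), /ʕ/ (pharyngeal).
Gaps, from front to back: palatal lacks voiced (/ʝ/); pharyngeal lacks voiceless (/ħ/).

/ʝ/, /ħ/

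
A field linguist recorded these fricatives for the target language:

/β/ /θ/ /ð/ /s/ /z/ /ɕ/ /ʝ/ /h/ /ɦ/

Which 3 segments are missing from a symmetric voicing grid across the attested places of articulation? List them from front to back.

bilabial: voiceless —, voiced /β/.
dental: voiceless /θ/, voiced /ð/.
alveolar: voiceless /s/, voiced /z/.
alveolo-palatal: voiceless /ɕ/, voiced —.
palatal: voiceless —, voiced /ʝ/.
glottal: voiceless /h/, voiced /ɦ/.
Gaps, from front to back: bilabial lacks voiceless (/ɸ/); alveolo-palatal lacks voiced (/ʑ/); palatal lacks voiceless (/ç/).

/ɸ/, /ʑ/, /ç/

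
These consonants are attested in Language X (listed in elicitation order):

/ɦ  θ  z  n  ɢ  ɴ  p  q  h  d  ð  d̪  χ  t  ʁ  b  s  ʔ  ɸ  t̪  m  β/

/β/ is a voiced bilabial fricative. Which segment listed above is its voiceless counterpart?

/ɸ/

The voiceless counterpart is a voiceless bilabial fricative — in this inventory, /ɸ/.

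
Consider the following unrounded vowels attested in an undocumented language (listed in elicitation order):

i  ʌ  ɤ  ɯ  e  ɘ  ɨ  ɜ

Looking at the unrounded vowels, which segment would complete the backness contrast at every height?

/ɛ/

Front: /i/ (high), /e/ (high-mid).
Central: /ɨ/ (high), /ɘ/ (high-mid), /ɜ/ (low-mid).
Back: /ɯ/ (high), /ɤ/ (high-mid), /ʌ/ (low-mid).
The low-mid row has no front member, so the gap is the low-mid front unrounded vowel /ɛ/.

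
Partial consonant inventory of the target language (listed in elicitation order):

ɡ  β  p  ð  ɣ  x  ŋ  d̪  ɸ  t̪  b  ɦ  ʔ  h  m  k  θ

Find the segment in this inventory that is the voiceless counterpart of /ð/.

/θ/

/ð/ is a voiced dental fricative.
The voiceless counterpart is a voiceless dental fricative — in this inventory, /θ/.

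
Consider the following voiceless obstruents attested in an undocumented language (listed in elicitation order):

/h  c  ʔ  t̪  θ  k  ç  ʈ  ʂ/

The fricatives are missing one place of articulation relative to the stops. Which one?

velar

dental: stop /t̪/, fricative /θ/.
retroflex: stop /ʈ/, fricative /ʂ/.
palatal: stop /c/, fricative /ç/.
velar: stop /k/, fricative —.
glottal: stop /ʔ/, fricative /h/.
Every place of articulation has a fricative member except velar, where /x/ would be expected.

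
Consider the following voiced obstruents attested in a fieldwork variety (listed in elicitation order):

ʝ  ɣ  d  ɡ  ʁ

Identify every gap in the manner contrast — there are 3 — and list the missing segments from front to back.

place of articulation  stop      fricative
alveolar          d         —       
palatal           —         ʝ       
velar             ɡ         ɣ       
uvular            —         ʁ       
Gaps, from front to back: alveolar lacks fricative (/z/); palatal lacks stop (/ɟ/); uvular lacks stop (/ɢ/).

/z/, /ɟ/, /ɢ/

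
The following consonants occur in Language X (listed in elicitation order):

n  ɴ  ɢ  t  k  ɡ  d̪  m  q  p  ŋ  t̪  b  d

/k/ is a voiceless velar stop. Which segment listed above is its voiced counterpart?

/ɡ/

The voiced counterpart is a voiced velar stop — in this inventory, /ɡ/.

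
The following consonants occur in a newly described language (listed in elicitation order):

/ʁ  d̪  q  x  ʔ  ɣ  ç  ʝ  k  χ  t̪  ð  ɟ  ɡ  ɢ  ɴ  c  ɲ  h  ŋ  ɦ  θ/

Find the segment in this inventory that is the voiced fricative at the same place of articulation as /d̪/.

/ð/

/d̪/ is a voiced dental stop.
The voiced fricative at the same place is a voiced dental fricative — in this inventory, /ð/.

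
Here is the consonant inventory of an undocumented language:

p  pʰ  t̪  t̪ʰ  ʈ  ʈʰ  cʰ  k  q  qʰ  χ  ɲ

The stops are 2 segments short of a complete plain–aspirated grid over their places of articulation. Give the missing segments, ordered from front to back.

bilabial: plain /p/, aspirated /pʰ/.
dental: plain /t̪/, aspirated /t̪ʰ/.
retroflex: plain /ʈ/, aspirated /ʈʰ/.
palatal: plain —, aspirated /cʰ/.
velar: plain /k/, aspirated —.
uvular: plain /q/, aspirated /qʰ/.
Gaps, from front to back: palatal lacks plain (/c/); velar lacks aspirated (/kʰ/).

/c/, /kʰ/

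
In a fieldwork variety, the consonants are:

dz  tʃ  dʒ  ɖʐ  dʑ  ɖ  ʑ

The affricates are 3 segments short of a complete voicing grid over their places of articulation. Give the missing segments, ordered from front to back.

/ts/, /ʈʂ/, /tɕ/

place of articulation  voiceless  voiced  
alveolar          —         dz      
postalveolar      tʃ        dʒ      
retroflex         —         ɖʐ      
alveolo-palatal   —         dʑ      
Gaps, from front to back: alveolar lacks voiceless (/ts/); retroflex lacks voiceless (/ʈʂ/); alveolo-palatal lacks voiceless (/tɕ/).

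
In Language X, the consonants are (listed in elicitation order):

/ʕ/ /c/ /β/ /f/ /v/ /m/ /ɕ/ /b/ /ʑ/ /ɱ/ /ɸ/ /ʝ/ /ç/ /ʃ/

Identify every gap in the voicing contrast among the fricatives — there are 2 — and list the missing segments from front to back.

bilabial: voiceless /ɸ/, voiced /β/.
labiodental: voiceless /f/, voiced /v/.
postalveolar: voiceless /ʃ/, voiced —.
alveolo-palatal: voiceless /ɕ/, voiced /ʑ/.
palatal: voiceless /ç/, voiced /ʝ/.
pharyngeal: voiceless —, voiced /ʕ/.
Gaps, from front to back: postalveolar lacks voiced (/ʒ/); pharyngeal lacks voiceless (/ħ/).

/ʒ/, /ħ/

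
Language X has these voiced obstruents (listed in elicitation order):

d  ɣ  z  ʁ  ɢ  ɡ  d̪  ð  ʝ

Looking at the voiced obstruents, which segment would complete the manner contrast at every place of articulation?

/ɟ/

place of articulation  stop      fricative
dental            d̪        ð       
alveolar          d         z       
palatal           —         ʝ       
velar             ɡ         ɣ       
uvular            ɢ         ʁ       
The palatal row has no stop member, so the gap is the palatal stop /ɟ/.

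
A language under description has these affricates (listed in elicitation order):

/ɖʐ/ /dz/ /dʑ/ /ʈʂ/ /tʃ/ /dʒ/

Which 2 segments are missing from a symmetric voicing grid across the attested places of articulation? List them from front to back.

Voiceless: /tʃ/ (postalveolar), /ʈʂ/ (retroflex).
Voiced: /dz/ (alveolar), /dʒ/ (postalveolar), /ɖʐ/ (retroflex), /dʑ/ (alveolo-palatal).
Gaps, from front to back: alveolar lacks voiceless (/ts/); alveolo-palatal lacks voiceless (/tɕ/).

/ts/, /tɕ/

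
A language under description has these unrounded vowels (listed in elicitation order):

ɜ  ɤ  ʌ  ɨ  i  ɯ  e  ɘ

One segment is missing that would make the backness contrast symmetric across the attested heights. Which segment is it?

/ɛ/

Front: /i/ (high), /e/ (high-mid).
Central: /ɨ/ (high), /ɘ/ (high-mid), /ɜ/ (low-mid).
Back: /ɯ/ (high), /ɤ/ (high-mid), /ʌ/ (low-mid).
The low-mid row has no front member, so the gap is the low-mid front unrounded vowel /ɛ/.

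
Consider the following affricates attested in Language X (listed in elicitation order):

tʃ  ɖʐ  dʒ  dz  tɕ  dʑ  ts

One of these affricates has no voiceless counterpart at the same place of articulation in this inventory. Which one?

Alveolar: /ts/ ~ /dz/
Postalveolar: /tʃ/ ~ /dʒ/
Alveolo-palatal: /tɕ/ ~ /dʑ/
Retroflex: only /ɖʐ/ (voiced); no voiceless partner.
So /ɖʐ/ is the unpaired segment.

/ɖʐ/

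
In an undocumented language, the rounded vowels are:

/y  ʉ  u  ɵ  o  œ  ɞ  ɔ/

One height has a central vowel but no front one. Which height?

high-mid

height            front     central   back    
high              y         ʉ         u       
high-mid          —         ɵ         o       
low-mid           œ         ɞ         ɔ       
Every height has a front member except high-mid, where /ø/ would be expected.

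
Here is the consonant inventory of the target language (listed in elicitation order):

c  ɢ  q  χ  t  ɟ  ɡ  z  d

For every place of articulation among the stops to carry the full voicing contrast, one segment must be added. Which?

/k/

alveolar: voiceless /t/, voiced /d/.
palatal: voiceless /c/, voiced /ɟ/.
velar: voiceless —, voiced /ɡ/.
uvular: voiceless /q/, voiced /ɢ/.
The velar row has no voiceless member, so the gap is the voiceless velar stop /k/.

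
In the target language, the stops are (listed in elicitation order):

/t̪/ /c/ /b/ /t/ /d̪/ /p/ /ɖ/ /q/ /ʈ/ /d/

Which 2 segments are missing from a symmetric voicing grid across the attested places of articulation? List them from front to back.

/ɟ/, /ɢ/

place of articulation  voiceless  voiced  
bilabial          p         b       
dental            t̪        d̪      
alveolar          t         d       
retroflex         ʈ         ɖ       
palatal           c         —       
uvular            q         —       
Gaps, from front to back: palatal lacks voiced (/ɟ/); uvular lacks voiced (/ɢ/).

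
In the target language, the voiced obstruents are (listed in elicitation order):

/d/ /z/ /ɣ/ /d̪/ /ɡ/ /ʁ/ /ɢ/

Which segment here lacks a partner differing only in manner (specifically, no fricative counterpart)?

/d̪/

Alveolar: /d/ ~ /z/
Velar: /ɡ/ ~ /ɣ/
Uvular: /ɢ/ ~ /ʁ/
Dental: only /d̪/ (stop); no fricative partner.
So /d̪/ is the unpaired segment.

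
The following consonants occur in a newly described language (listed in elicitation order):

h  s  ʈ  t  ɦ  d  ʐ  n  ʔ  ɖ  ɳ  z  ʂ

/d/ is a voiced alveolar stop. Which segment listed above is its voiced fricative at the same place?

The voiced fricative at the same place is a voiced alveolar fricative — in this inventory, /z/.

/z/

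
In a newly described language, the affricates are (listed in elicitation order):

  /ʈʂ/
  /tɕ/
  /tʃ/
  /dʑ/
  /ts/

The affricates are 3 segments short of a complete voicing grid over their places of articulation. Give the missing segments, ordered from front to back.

/dz/, /dʒ/, /ɖʐ/

place of articulation  voiceless  voiced  
alveolar          ts        —       
postalveolar      tʃ        —       
retroflex         ʈʂ        —       
alveolo-palatal   tɕ        dʑ      
Gaps, from front to back: alveolar lacks voiced (/dz/); postalveolar lacks voiced (/dʒ/); retroflex lacks voiced (/ɖʐ/).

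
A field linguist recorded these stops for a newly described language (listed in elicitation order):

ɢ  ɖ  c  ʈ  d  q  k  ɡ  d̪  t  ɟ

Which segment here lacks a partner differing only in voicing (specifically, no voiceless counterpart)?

Alveolar: /t/ ~ /d/
Retroflex: /ʈ/ ~ /ɖ/
Palatal: /c/ ~ /ɟ/
Velar: /k/ ~ /ɡ/
Uvular: /q/ ~ /ɢ/
Dental: only /d̪/ (voiced); no voiceless partner.
So /d̪/ is the unpaired segment.

/d̪/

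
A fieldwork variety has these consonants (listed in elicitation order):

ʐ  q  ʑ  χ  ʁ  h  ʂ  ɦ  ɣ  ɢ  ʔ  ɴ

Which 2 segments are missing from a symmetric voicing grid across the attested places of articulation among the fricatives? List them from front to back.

/ɕ/, /x/

place of articulation  voiceless  voiced  
retroflex         ʂ         ʐ       
alveolo-palatal   —         ʑ       
velar             —         ɣ       
uvular            χ         ʁ       
glottal           h         ɦ       
Gaps, from front to back: alveolo-palatal lacks voiceless (/ɕ/); velar lacks voiceless (/x/).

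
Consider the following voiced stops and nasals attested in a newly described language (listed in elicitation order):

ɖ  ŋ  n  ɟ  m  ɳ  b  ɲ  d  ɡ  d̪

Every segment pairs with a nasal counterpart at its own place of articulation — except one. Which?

/d̪/

Bilabial: /b/ ~ /m/
Alveolar: /d/ ~ /n/
Retroflex: /ɖ/ ~ /ɳ/
Palatal: /ɟ/ ~ /ɲ/
Velar: /ɡ/ ~ /ŋ/
Dental: only /d̪/ (oral stop); no nasal partner.
So /d̪/ is the unpaired segment.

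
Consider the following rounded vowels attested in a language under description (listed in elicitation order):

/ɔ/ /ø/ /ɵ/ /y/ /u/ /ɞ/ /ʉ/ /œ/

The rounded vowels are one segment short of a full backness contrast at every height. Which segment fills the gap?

height            front     central   back    
high              y         ʉ         u       
high-mid          ø         ɵ         —       
low-mid           œ         ɞ         ɔ       
The high-mid row has no back member, so the gap is the high-mid back rounded vowel /o/.

/o/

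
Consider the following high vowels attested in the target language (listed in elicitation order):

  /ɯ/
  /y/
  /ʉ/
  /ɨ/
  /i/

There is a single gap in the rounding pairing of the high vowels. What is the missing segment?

front: unrounded /i/, rounded /y/.
central: unrounded /ɨ/, rounded /ʉ/.
back: unrounded /ɯ/, rounded —.
The back row has no rounded member, so the gap is the back rounded vowel /u/.

/u/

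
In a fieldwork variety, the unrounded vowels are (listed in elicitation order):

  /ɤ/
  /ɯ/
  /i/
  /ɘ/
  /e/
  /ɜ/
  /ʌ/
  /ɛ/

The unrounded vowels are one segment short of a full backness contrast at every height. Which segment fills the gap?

Front: /i/ (high), /e/ (high-mid), /ɛ/ (low-mid).
Central: /ɘ/ (high-mid), /ɜ/ (low-mid).
Back: /ɯ/ (high), /ɤ/ (high-mid), /ʌ/ (low-mid).
The high row has no central member, so the gap is the high central unrounded vowel /ɨ/.

/ɨ/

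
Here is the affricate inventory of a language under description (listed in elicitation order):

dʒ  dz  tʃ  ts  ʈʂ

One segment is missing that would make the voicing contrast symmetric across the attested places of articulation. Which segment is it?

/ɖʐ/

place of articulation  voiceless  voiced  
alveolar          ts        dz      
postalveolar      tʃ        dʒ      
retroflex         ʈʂ        —       
The retroflex row has no voiced member, so the gap is the voiced retroflex affricate /ɖʐ/.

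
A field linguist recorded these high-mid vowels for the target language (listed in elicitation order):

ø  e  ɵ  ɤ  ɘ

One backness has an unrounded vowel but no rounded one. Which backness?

back

backness          unrounded  rounded 
front             e         ø       
central           ɘ         ɵ       
back              ɤ         —       
Every backness has a rounded member except back, where /o/ would be expected.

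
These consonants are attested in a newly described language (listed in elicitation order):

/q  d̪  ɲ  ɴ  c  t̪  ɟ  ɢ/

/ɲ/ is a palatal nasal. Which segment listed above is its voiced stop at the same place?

/ɟ/

The voiced stop at the same place is a voiced palatal stop — in this inventory, /ɟ/.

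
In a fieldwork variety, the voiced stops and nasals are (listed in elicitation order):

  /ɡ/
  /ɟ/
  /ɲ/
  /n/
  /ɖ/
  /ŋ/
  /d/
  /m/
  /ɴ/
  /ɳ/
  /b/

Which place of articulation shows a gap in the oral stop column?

uvular

place of articulation  oral stop  nasal   
bilabial          b         m       
alveolar          d         n       
retroflex         ɖ         ɳ       
palatal           ɟ         ɲ       
velar             ɡ         ŋ       
uvular            —         ɴ       
Every place of articulation has an oral stop member except uvular, where /ɢ/ would be expected.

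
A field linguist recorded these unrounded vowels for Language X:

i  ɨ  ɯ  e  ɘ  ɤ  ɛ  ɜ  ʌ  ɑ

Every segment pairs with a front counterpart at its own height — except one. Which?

High: /i/ ~ /ɨ/ ~ /ɯ/
High-mid: /e/ ~ /ɘ/ ~ /ɤ/
Low-mid: /ɛ/ ~ /ɜ/ ~ /ʌ/
Low: only /ɑ/ (back); no front partner.
So /ɑ/ is the unpaired segment.

/ɑ/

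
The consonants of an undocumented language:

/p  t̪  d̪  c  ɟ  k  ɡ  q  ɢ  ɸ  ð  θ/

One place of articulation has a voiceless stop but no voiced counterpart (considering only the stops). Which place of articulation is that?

bilabial

bilabial: voiceless /p/, voiced —.
dental: voiceless /t̪/, voiced /d̪/.
palatal: voiceless /c/, voiced /ɟ/.
velar: voiceless /k/, voiced /ɡ/.
uvular: voiceless /q/, voiced /ɢ/.
Every place of articulation has a voiced member except bilabial, where /b/ would be expected.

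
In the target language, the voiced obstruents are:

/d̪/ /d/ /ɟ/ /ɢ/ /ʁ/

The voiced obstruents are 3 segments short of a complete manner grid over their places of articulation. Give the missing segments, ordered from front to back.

place of articulation  stop      fricative
dental            d̪        —       
alveolar          d         —       
palatal           ɟ         —       
uvular            ɢ         ʁ       
Gaps, from front to back: dental lacks fricative (/ð/); alveolar lacks fricative (/z/); palatal lacks fricative (/ʝ/).

/ð/, /z/, /ʝ/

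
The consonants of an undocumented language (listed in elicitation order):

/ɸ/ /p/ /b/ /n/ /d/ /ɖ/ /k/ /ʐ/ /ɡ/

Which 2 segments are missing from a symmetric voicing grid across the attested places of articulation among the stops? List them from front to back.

Voiceless: /p/ (bilabial), /k/ (velar).
Voiced: /b/ (bilabial), /d/ (alveolar), /ɖ/ (retroflex), /ɡ/ (velar).
Gaps, from front to back: alveolar lacks voiceless (/t/); retroflex lacks voiceless (/ʈ/).

/t/, /ʈ/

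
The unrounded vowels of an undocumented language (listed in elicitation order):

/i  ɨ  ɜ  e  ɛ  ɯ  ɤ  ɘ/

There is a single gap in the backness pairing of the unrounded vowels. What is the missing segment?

/ʌ/

high: front /i/, central /ɨ/, back /ɯ/.
high-mid: front /e/, central /ɘ/, back /ɤ/.
low-mid: front /ɛ/, central /ɜ/, back —.
The low-mid row has no back member, so the gap is the low-mid back unrounded vowel /ʌ/.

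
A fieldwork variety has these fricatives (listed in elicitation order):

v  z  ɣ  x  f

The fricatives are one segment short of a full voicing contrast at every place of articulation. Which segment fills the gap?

/s/

place of articulation  voiceless  voiced  
labiodental       f         v       
alveolar          —         z       
velar             x         ɣ       
The alveolar row has no voiceless member, so the gap is the voiceless alveolar fricative /s/.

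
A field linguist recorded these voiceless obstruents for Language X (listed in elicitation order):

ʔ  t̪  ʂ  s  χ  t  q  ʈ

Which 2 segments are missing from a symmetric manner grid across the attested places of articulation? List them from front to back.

Stop: /t̪/ (dental), /t/ (alveolar), /ʈ/ (retroflex), /q/ (uvular), /ʔ/ (glottal).
Fricative: /s/ (alveolar), /ʂ/ (retroflex), /χ/ (uvular).
Gaps, from front to back: dental lacks fricative (/θ/); glottal lacks fricative (/h/).

/θ/, /h/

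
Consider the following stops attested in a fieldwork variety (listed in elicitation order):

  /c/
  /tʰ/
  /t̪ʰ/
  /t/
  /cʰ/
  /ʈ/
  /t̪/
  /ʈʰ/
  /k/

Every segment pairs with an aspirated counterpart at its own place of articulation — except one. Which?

/k/

Dental: /t̪/ ~ /t̪ʰ/
Alveolar: /t/ ~ /tʰ/
Retroflex: /ʈ/ ~ /ʈʰ/
Palatal: /c/ ~ /cʰ/
Velar: only /k/ (plain); no aspirated partner.
So /k/ is the unpaired segment.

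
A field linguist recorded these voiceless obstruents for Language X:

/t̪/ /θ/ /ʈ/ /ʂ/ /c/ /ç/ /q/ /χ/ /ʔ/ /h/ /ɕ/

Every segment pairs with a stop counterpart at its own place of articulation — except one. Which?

/ɕ/

Dental: /t̪/ ~ /θ/
Retroflex: /ʈ/ ~ /ʂ/
Palatal: /c/ ~ /ç/
Uvular: /q/ ~ /χ/
Glottal: /ʔ/ ~ /h/
Alveolo-palatal: only /ɕ/ (fricative); no stop partner.
So /ɕ/ is the unpaired segment.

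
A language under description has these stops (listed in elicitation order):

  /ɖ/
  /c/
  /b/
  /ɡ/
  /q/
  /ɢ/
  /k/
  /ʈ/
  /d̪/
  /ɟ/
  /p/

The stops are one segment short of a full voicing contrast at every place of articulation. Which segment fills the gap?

/t̪/

Voiceless: /p/ (bilabial), /ʈ/ (retroflex), /c/ (palatal), /k/ (velar), /q/ (uvular).
Voiced: /b/ (bilabial), /d̪/ (dental), /ɖ/ (retroflex), /ɟ/ (palatal), /ɡ/ (velar), /ɢ/ (uvular).
The dental row has no voiceless member, so the gap is the voiceless dental stop /t̪/.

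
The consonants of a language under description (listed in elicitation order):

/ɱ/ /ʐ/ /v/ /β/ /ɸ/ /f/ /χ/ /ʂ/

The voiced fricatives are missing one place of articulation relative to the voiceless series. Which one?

uvular

place of articulation  voiceless  voiced  
bilabial          ɸ         β       
labiodental       f         v       
retroflex         ʂ         ʐ       
uvular            χ         —       
Every place of articulation has a voiced member except uvular, where /ʁ/ would be expected.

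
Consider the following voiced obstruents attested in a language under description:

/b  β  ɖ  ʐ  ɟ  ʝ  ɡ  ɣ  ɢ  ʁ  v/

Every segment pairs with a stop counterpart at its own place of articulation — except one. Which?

/v/

Bilabial: /b/ ~ /β/
Retroflex: /ɖ/ ~ /ʐ/
Palatal: /ɟ/ ~ /ʝ/
Velar: /ɡ/ ~ /ɣ/
Uvular: /ɢ/ ~ /ʁ/
Labiodental: only /v/ (fricative); no stop partner.
So /v/ is the unpaired segment.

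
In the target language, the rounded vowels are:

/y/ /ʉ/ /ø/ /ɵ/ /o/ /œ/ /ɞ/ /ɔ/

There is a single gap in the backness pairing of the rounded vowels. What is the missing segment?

height            front     central   back    
high              y         ʉ         —       
high-mid          ø         ɵ         o       
low-mid           œ         ɞ         ɔ       
The high row has no back member, so the gap is the high back rounded vowel /u/.

/u/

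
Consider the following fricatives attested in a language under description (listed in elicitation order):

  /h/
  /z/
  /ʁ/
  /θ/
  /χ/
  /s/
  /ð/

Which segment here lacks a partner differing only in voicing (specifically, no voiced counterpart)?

/h/

Dental: /θ/ ~ /ð/
Alveolar: /s/ ~ /z/
Uvular: /χ/ ~ /ʁ/
Glottal: only /h/ (voiceless); no voiced partner.
So /h/ is the unpaired segment.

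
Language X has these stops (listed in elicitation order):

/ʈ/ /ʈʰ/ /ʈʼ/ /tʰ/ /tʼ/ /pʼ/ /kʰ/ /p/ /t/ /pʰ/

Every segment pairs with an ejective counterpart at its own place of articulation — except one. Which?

Bilabial: /p/ ~ /pʰ/ ~ /pʼ/
Alveolar: /t/ ~ /tʰ/ ~ /tʼ/
Retroflex: /ʈ/ ~ /ʈʰ/ ~ /ʈʼ/
Velar: only /kʰ/ (aspirated); no ejective partner.
So /kʰ/ is the unpaired segment.

/kʰ/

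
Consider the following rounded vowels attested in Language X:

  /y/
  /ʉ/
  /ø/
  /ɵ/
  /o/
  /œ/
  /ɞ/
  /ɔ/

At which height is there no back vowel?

Front: /y/ (high), /ø/ (high-mid), /œ/ (low-mid).
Central: /ʉ/ (high), /ɵ/ (high-mid), /ɞ/ (low-mid).
Back: /o/ (high-mid), /ɔ/ (low-mid).
Every height has a back member except high, where /u/ would be expected.

high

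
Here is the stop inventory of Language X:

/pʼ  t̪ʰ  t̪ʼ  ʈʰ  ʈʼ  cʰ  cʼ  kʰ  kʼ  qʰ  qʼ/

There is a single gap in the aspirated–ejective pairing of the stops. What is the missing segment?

/pʰ/

Aspirated: /t̪ʰ/ (dental), /ʈʰ/ (retroflex), /cʰ/ (palatal), /kʰ/ (velar), /qʰ/ (uvular).
Ejective: /pʼ/ (bilabial), /t̪ʼ/ (dental), /ʈʼ/ (retroflex), /cʼ/ (palatal), /kʼ/ (velar), /qʼ/ (uvular).
The bilabial row has no aspirated member, so the gap is the aspirated bilabial stop /pʰ/.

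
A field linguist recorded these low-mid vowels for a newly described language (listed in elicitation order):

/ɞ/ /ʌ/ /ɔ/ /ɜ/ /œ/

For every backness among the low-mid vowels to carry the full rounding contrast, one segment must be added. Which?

/ɛ/

Unrounded: /ɜ/ (central), /ʌ/ (back).
Rounded: /œ/ (front), /ɞ/ (central), /ɔ/ (back).
The front row has no unrounded member, so the gap is the front unrounded vowel /ɛ/.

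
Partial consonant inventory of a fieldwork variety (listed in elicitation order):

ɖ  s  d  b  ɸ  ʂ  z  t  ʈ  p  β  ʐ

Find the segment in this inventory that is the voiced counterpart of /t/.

/d/

/t/ is a voiceless alveolar stop.
The voiced counterpart is a voiced alveolar stop — in this inventory, /d/.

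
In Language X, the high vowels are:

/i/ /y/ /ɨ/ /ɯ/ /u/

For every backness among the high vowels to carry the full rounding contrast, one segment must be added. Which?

/ʉ/

backness          unrounded  rounded 
front             i         y       
central           ɨ         —       
back              ɯ         u       
The central row has no rounded member, so the gap is the central rounded vowel /ʉ/.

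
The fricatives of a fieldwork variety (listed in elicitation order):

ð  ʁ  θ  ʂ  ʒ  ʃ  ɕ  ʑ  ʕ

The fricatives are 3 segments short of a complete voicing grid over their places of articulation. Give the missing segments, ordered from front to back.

/ʐ/, /χ/, /ħ/

dental: voiceless /θ/, voiced /ð/.
postalveolar: voiceless /ʃ/, voiced /ʒ/.
retroflex: voiceless /ʂ/, voiced —.
alveolo-palatal: voiceless /ɕ/, voiced /ʑ/.
uvular: voiceless —, voiced /ʁ/.
pharyngeal: voiceless —, voiced /ʕ/.
Gaps, from front to back: retroflex lacks voiced (/ʐ/); uvular lacks voiceless (/χ/); pharyngeal lacks voiceless (/ħ/).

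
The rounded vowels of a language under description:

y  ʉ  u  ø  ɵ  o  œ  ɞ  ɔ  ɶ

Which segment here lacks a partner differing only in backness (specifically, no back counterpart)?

High: /y/ ~ /ʉ/ ~ /u/
High-mid: /ø/ ~ /ɵ/ ~ /o/
Low-mid: /œ/ ~ /ɞ/ ~ /ɔ/
Low: only /ɶ/ (front); no back partner.
So /ɶ/ is the unpaired segment.

/ɶ/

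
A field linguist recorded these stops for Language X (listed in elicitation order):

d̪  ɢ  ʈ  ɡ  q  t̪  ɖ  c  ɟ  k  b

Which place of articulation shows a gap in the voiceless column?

bilabial

place of articulation  voiceless  voiced  
bilabial          —         b       
dental            t̪        d̪      
retroflex         ʈ         ɖ       
palatal           c         ɟ       
velar             k         ɡ       
uvular            q         ɢ       
Every place of articulation has a voiceless member except bilabial, where /p/ would be expected.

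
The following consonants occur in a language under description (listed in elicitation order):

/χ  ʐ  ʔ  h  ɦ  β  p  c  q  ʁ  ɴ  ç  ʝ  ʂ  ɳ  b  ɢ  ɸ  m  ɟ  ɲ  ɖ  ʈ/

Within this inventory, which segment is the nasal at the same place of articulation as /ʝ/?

/ɲ/

/ʝ/ is a voiced palatal fricative.
The nasal at the same place is a palatal nasal — in this inventory, /ɲ/.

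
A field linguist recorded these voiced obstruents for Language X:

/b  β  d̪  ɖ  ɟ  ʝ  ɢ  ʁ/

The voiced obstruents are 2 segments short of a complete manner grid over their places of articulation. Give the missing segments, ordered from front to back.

/ð/, /ʐ/

Stop: /b/ (bilabial), /d̪/ (dental), /ɖ/ (retroflex), /ɟ/ (palatal), /ɢ/ (uvular).
Fricative: /β/ (bilabial), /ʝ/ (palatal), /ʁ/ (uvular).
Gaps, from front to back: dental lacks fricative (/ð/); retroflex lacks fricative (/ʐ/).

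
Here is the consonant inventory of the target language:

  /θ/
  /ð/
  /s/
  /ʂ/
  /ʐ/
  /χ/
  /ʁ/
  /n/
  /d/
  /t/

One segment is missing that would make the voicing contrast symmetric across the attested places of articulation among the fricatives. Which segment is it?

/z/

dental: voiceless /θ/, voiced /ð/.
alveolar: voiceless /s/, voiced —.
retroflex: voiceless /ʂ/, voiced /ʐ/.
uvular: voiceless /χ/, voiced /ʁ/.
The alveolar row has no voiced member, so the gap is the voiced alveolar fricative /z/.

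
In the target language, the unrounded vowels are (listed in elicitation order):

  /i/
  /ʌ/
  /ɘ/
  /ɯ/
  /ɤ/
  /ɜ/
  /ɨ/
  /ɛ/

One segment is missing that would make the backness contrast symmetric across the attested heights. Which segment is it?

height            front     central   back    
high              i         ɨ         ɯ       
high-mid          —         ɘ         ɤ       
low-mid           ɛ         ɜ         ʌ       
The high-mid row has no front member, so the gap is the high-mid front unrounded vowel /e/.

/e/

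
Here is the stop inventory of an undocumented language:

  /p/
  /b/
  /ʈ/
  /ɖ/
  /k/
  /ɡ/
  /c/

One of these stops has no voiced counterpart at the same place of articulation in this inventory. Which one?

Bilabial: /p/ ~ /b/
Retroflex: /ʈ/ ~ /ɖ/
Velar: /k/ ~ /ɡ/
Palatal: only /c/ (voiceless); no voiced partner.
So /c/ is the unpaired segment.

/c/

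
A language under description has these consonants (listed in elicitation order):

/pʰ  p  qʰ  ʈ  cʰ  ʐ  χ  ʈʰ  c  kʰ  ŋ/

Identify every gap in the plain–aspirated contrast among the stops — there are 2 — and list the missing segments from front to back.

place of articulation  plain     aspirated
bilabial          p         pʰ      
retroflex         ʈ         ʈʰ      
palatal           c         cʰ      
velar             —         kʰ      
uvular            —         qʰ      
Gaps, from front to back: velar lacks plain (/k/); uvular lacks plain (/q/).

/k/, /q/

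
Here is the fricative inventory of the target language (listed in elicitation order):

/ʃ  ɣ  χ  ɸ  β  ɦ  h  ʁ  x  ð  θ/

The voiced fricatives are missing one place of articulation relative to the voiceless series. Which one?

postalveolar

Voiceless: /ɸ/ (bilabial), /θ/ (dental), /ʃ/ (postalveolar), /x/ (velar), /χ/ (uvular), /h/ (glottal).
Voiced: /β/ (bilabial), /ð/ (dental), /ɣ/ (velar), /ʁ/ (uvular), /ɦ/ (glottal).
Every place of articulation has a voiced member except postalveolar, where /ʒ/ would be expected.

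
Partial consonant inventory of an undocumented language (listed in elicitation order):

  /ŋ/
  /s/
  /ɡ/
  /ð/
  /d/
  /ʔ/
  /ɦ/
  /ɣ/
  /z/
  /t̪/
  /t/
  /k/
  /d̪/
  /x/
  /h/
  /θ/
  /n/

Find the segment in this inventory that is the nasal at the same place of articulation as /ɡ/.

/ɡ/ is a voiced velar stop.
The nasal at the same place is a velar nasal — in this inventory, /ŋ/.

/ŋ/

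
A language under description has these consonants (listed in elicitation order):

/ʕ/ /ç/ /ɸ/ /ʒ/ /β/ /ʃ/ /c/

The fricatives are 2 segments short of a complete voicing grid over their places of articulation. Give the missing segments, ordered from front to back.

/ʝ/, /ħ/

Voiceless: /ɸ/ (bilabial), /ʃ/ (postalveolar), /ç/ (palatal).
Voiced: /β/ (bilabial), /ʒ/ (postalveolar), /ʕ/ (pharyngeal).
Gaps, from front to back: palatal lacks voiced (/ʝ/); pharyngeal lacks voiceless (/ħ/).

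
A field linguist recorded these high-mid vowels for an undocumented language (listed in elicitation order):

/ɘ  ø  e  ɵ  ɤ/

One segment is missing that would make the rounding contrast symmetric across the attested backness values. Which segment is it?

/o/

backness          unrounded  rounded 
front             e         ø       
central           ɘ         ɵ       
back              ɤ         —       
The back row has no rounded member, so the gap is the back rounded vowel /o/.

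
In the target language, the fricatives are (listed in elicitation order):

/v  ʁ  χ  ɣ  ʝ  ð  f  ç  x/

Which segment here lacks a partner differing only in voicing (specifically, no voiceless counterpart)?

Labiodental: /f/ ~ /v/
Palatal: /ç/ ~ /ʝ/
Velar: /x/ ~ /ɣ/
Uvular: /χ/ ~ /ʁ/
Dental: only /ð/ (voiced); no voiceless partner.
So /ð/ is the unpaired segment.

/ð/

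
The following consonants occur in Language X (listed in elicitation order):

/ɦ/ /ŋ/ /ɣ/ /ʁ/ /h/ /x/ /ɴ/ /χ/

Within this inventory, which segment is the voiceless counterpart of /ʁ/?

/ʁ/ is a voiced uvular fricative.
The voiceless counterpart is a voiceless uvular fricative — in this inventory, /χ/.

/χ/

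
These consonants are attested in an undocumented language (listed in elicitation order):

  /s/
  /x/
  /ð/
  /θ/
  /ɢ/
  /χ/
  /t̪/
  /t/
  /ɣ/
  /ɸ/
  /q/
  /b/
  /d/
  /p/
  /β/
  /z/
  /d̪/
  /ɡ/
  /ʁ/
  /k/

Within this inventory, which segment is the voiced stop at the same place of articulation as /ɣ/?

/ɣ/ is a voiced velar fricative.
The voiced stop at the same place is a voiced velar stop — in this inventory, /ɡ/.

/ɡ/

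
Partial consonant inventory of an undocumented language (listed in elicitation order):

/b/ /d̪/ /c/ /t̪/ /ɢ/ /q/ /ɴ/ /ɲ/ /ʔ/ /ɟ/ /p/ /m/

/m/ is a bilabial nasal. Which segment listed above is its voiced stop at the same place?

/b/

The voiced stop at the same place is a voiced bilabial stop — in this inventory, /b/.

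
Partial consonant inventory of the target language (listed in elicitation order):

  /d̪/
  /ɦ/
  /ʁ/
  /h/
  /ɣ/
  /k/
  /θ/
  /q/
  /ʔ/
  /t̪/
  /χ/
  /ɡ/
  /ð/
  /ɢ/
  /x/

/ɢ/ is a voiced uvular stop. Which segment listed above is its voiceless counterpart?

The voiceless counterpart is a voiceless uvular stop — in this inventory, /q/.

/q/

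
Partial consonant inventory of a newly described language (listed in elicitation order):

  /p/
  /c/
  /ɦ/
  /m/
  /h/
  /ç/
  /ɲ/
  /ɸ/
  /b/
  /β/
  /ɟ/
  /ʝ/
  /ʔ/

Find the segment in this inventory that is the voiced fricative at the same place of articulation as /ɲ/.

/ɲ/ is a palatal nasal.
The voiced fricative at the same place is a voiced palatal fricative — in this inventory, /ʝ/.

/ʝ/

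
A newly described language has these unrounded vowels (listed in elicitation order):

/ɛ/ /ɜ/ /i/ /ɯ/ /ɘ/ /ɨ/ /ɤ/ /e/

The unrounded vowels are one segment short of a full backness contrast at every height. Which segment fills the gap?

/ʌ/

Front: /i/ (high), /e/ (high-mid), /ɛ/ (low-mid).
Central: /ɨ/ (high), /ɘ/ (high-mid), /ɜ/ (low-mid).
Back: /ɯ/ (high), /ɤ/ (high-mid).
The low-mid row has no back member, so the gap is the low-mid back unrounded vowel /ʌ/.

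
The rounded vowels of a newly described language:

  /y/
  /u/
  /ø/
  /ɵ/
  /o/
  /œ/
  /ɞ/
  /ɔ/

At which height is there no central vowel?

high

height            front     central   back    
high              y         —         u       
high-mid          ø         ɵ         o       
low-mid           œ         ɞ         ɔ       
Every height has a central member except high, where /ʉ/ would be expected.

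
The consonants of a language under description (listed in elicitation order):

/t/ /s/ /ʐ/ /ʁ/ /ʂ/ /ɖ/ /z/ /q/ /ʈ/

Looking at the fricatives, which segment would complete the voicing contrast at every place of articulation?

/χ/

place of articulation  voiceless  voiced  
alveolar          s         z       
retroflex         ʂ         ʐ       
uvular            —         ʁ       
The uvular row has no voiceless member, so the gap is the voiceless uvular fricative /χ/.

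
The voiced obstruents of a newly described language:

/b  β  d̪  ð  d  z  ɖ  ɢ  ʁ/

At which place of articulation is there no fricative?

retroflex

bilabial: stop /b/, fricative /β/.
dental: stop /d̪/, fricative /ð/.
alveolar: stop /d/, fricative /z/.
retroflex: stop /ɖ/, fricative —.
uvular: stop /ɢ/, fricative /ʁ/.
Every place of articulation has a fricative member except retroflex, where /ʐ/ would be expected.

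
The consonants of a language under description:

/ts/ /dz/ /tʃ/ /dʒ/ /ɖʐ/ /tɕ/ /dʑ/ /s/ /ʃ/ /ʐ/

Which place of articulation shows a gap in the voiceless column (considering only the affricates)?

place of articulation  voiceless  voiced  
alveolar          ts        dz      
postalveolar      tʃ        dʒ      
retroflex         —         ɖʐ      
alveolo-palatal   tɕ        dʑ      
Every place of articulation has a voiceless member except retroflex, where /ʈʂ/ would be expected.

retroflex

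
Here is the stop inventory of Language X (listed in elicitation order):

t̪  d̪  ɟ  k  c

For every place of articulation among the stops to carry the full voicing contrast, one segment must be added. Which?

/ɡ/

place of articulation  voiceless  voiced  
dental            t̪        d̪      
palatal           c         ɟ       
velar             k         —       
The velar row has no voiced member, so the gap is the voiced velar stop /ɡ/.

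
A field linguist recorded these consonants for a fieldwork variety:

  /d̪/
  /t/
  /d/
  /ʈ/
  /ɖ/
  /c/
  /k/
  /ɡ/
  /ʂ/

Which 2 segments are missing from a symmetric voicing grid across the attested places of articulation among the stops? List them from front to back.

/t̪/, /ɟ/

dental: voiceless —, voiced /d̪/.
alveolar: voiceless /t/, voiced /d/.
retroflex: voiceless /ʈ/, voiced /ɖ/.
palatal: voiceless /c/, voiced —.
velar: voiceless /k/, voiced /ɡ/.
Gaps, from front to back: dental lacks voiceless (/t̪/); palatal lacks voiced (/ɟ/).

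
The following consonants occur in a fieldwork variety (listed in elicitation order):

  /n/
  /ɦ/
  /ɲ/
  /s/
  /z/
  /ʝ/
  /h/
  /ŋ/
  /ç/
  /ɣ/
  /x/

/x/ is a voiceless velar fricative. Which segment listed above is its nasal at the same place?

The nasal at the same place is a velar nasal — in this inventory, /ŋ/.

/ŋ/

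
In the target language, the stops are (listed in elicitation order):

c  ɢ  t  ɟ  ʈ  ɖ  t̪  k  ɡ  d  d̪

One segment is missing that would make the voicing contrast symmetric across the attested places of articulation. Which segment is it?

/q/

Voiceless: /t̪/ (dental), /t/ (alveolar), /ʈ/ (retroflex), /c/ (palatal), /k/ (velar).
Voiced: /d̪/ (dental), /d/ (alveolar), /ɖ/ (retroflex), /ɟ/ (palatal), /ɡ/ (velar), /ɢ/ (uvular).
The uvular row has no voiceless member, so the gap is the voiceless uvular stop /q/.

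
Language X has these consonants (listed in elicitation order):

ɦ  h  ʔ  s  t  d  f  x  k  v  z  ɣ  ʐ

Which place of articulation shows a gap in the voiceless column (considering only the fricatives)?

retroflex

Voiceless: /f/ (labiodental), /s/ (alveolar), /x/ (velar), /h/ (glottal).
Voiced: /v/ (labiodental), /z/ (alveolar), /ʐ/ (retroflex), /ɣ/ (velar), /ɦ/ (glottal).
Every place of articulation has a voiceless member except retroflex, where /ʂ/ would be expected.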